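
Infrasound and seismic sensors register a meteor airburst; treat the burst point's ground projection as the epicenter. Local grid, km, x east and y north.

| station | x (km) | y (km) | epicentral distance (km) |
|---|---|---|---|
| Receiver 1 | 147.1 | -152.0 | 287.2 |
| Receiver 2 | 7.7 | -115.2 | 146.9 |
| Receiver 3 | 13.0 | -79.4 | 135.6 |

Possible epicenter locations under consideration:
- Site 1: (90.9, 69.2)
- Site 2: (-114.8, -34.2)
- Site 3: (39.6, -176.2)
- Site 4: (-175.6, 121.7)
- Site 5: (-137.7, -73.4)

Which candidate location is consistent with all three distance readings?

Site 2

For each candidate, compare |candidate − station| to the reported distance:
Site 1: residuals Receiver 1 59.0, Receiver 2 55.4, Receiver 3 32.2 → max 59.0 km
Site 2: residuals Receiver 1 0.0, Receiver 2 0.0, Receiver 3 0.0 → max 0.0 km
Site 3: residuals Receiver 1 177.0, Receiver 2 78.1, Receiver 3 35.2 → max 177.0 km
Site 4: residuals Receiver 1 135.9, Receiver 2 152.6, Receiver 3 140.1 → max 152.6 km
Site 5: residuals Receiver 1 8.2, Receiver 2 4.4, Receiver 3 15.2 → max 15.2 km
Only Site 2 has all residuals ≈ 0.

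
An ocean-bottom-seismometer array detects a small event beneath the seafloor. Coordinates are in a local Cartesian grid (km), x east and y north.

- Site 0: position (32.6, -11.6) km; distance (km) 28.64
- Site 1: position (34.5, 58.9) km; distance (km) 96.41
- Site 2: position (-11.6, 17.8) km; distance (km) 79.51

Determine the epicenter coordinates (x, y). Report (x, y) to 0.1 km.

(46.2, -36.8)

Circle about each station: (x − 32.6)² + (y + 11.6)² = 28.64²; (x − 34.5)² + (y − 58.9)² = 96.41²; (x + 11.6)² + (y − 17.8)² = 79.51².
Subtracting the Site 0 equation from the Site 1 and Site 2 equations removes the quadratic terms:
3.8 x + 141.0 y = -5012.50
-88.4 x + 58.8 y = -6247.51
Solving the 2×2 system: x ≈ 46.2, y ≈ -36.8 km.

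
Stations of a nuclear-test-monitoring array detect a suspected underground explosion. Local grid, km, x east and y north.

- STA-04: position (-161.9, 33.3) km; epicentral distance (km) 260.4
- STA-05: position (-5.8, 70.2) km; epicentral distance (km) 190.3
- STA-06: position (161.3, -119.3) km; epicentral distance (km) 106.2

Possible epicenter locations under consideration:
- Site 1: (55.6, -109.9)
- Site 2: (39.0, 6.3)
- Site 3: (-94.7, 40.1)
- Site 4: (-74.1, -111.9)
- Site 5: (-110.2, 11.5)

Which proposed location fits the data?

For each candidate, compare |candidate − station| to the reported distance:
Site 1: residuals STA-04 0.0, STA-05 0.0, STA-06 0.1 → max 0.1 km
Site 2: residuals STA-04 57.7, STA-05 112.3, STA-06 69.1 → max 112.3 km
Site 3: residuals STA-04 192.9, STA-05 96.4, STA-06 195.4 → max 195.4 km
Site 4: residuals STA-04 90.7, STA-05 4.2, STA-06 129.3 → max 129.3 km
Site 5: residuals STA-04 204.3, STA-05 70.5, STA-06 195.2 → max 204.3 km
Only Site 1 has all residuals ≈ 0.

Site 1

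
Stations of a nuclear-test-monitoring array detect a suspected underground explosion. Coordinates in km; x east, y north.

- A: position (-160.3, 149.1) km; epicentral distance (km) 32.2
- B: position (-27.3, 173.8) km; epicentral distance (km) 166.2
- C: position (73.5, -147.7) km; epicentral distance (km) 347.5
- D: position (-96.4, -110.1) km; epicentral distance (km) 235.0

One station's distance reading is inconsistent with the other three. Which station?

B

Solve using three stations at a time. Using A, C, D (subtract circle equations pairwise → linear system) gives (x, y) ≈ (-149.5, 118.8).
Distances from that point to each station vs reported:
  A: calculated 32.2 vs reported 32.2 → residual 0.0 km
  B: calculated 134.0 vs reported 166.2 → residual 32.2 km
  C: calculated 347.5 vs reported 347.5 → residual 0.0 km
  D: calculated 235.0 vs reported 235.0 → residual 0.0 km
A, C, D are mutually consistent (residuals ≈ 0); B is off by 32.2 km.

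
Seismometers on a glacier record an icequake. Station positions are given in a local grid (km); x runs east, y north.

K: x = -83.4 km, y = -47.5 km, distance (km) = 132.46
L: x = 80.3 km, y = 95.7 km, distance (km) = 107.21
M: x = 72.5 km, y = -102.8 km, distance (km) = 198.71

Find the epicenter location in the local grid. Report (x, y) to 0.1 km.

(-24.0, 70.9)

Circle about each station: (x + 83.4)² + (y + 47.5)² = 132.46²; (x − 80.3)² + (y − 95.7)² = 107.21²; (x − 72.5)² + (y + 102.8)² = 198.71².
Subtracting pairs of circle equations eliminates x²+y² and gives linear equations (the radical axes):
327.4 x + 286.4 y = 12446.44
311.8 x − 110.6 y = -15327.73
Solving the 2×2 system: x ≈ -24.0, y ≈ 70.9 km.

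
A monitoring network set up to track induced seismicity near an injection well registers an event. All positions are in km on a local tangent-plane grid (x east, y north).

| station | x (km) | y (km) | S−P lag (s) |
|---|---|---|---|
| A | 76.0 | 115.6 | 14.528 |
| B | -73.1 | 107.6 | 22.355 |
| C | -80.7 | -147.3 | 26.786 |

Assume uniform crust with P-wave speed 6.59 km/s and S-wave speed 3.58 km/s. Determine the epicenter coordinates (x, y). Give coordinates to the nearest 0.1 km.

Distance from S−P lag: d = Δt · v_P v_S / (v_P − v_S) = Δt · (6.59·3.58)/(6.59−3.58) ≈ 7.8379·Δt.
So d_A = 113.87, d_B = 175.22, d_C = 209.95 km.
Circle about each station: (x − 76.0)² + (y − 115.6)² = 113.87²; (x + 73.1)² + (y − 107.6)² = 175.22²; (x + 80.7)² + (y + 147.3)² = 209.95².
Subtracting pairs of circle equations eliminates x²+y² and gives linear equations (the radical axes):
-298.2 x − 16.0 y = -19953.66
-313.4 x − 525.8 y = -22042.21
Solving the 2×2 system: x ≈ 66.8, y ≈ 2.1 km.

66.8 km east, 2.1 km north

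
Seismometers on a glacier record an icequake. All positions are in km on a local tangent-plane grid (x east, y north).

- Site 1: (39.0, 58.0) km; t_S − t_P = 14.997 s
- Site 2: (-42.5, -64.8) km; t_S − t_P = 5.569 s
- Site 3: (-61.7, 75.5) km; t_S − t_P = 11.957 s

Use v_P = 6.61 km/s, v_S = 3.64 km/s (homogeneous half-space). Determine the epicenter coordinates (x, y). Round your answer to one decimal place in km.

x ≈ -53.3 km, y ≈ -21.0 km

Distance from S−P lag: d = Δt · v_P v_S / (v_P − v_S) = Δt · (6.61·3.64)/(6.61−3.64) ≈ 8.1011·Δt.
So d_Site 1 = 121.49, d_Site 2 = 45.12, d_Site 3 = 96.87 km.
Circle about each station: (x − 39.0)² + (y − 58.0)² = 121.49²; (x + 42.5)² + (y + 64.8)² = 45.12²; (x + 61.7)² + (y − 75.5)² = 96.87².
Subtracting the Site 1 equation from the Site 2 and Site 3 equations removes the quadratic terms:
-163.0 x − 245.6 y = 13844.30
-201.4 x + 35.0 y = 9998.16
Solving the 2×2 system: x ≈ -53.3, y ≈ -21.0 km.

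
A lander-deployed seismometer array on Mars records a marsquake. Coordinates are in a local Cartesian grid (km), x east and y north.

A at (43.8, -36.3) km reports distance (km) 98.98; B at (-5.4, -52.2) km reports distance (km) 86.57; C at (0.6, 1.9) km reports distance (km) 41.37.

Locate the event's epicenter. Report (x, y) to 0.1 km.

Circle about each station: (x − 43.8)² + (y + 36.3)² = 98.98²; (x + 5.4)² + (y + 52.2)² = 86.57²; (x − 0.6)² + (y − 1.9)² = 41.37².
Subtracting pairs of circle equations eliminates x²+y² and gives linear equations (the radical axes):
-98.4 x − 31.8 y = 1820.55
-86.4 x + 76.4 y = 4853.40
Solving the 2×2 system: x ≈ -28.6, y ≈ 31.2 km.

-28.6 km east, 31.2 km north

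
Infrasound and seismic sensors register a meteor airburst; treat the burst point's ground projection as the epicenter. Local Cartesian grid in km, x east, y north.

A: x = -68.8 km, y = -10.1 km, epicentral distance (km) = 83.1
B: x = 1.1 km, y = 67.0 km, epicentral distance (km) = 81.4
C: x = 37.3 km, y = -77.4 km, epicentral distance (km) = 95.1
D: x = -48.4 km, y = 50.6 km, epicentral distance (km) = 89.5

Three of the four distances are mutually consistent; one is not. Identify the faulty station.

C

Solve using three stations at a time. Using A, B, D (subtract circle equations pairwise → linear system) gives (x, y) ≈ (14.2, -13.3).
Distances from that point to each station vs reported:
  A: calculated 83.1 vs reported 83.1 → residual 0.0 km
  B: calculated 81.4 vs reported 81.4 → residual 0.0 km
  C: calculated 68.1 vs reported 95.1 → residual 27.0 km
  D: calculated 89.5 vs reported 89.5 → residual 0.0 km
A, B, D are mutually consistent (residuals ≈ 0); C is off by 27.0 km.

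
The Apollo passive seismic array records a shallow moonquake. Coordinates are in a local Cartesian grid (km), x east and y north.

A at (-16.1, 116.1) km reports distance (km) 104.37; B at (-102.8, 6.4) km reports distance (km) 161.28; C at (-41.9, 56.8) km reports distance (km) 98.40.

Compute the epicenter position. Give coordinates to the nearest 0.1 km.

Circle about each station: (x + 16.1)² + (y − 116.1)² = 104.37²; (x + 102.8)² + (y − 6.4)² = 161.28²; (x + 41.9)² + (y − 56.8)² = 98.40².
Subtracting the A equation from the B and C equations removes the quadratic terms:
-173.4 x − 219.4 y = -18247.76
-51.6 x − 118.6 y = -7546.03
Solving the 2×2 system: x ≈ 55.0, y ≈ 39.7 km.
Check against A (with the unrounded x, y): √((x + 16.1)²+(y − 116.1)²) = 104.38 ≈ 104.37 km. ✓

55.0 km east, 39.7 km north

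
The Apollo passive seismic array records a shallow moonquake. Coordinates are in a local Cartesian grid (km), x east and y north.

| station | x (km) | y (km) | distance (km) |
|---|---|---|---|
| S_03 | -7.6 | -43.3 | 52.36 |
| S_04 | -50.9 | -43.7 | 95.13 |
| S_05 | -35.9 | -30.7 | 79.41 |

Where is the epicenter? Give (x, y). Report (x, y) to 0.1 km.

Circle about each station: (x + 7.6)² + (y + 43.3)² = 52.36²; (x + 50.9)² + (y + 43.7)² = 95.13²; (x + 35.9)² + (y + 30.7)² = 79.41².
Subtracting the S_03 equation from the S_04 and S_05 equations removes the quadratic terms:
-86.6 x − 0.8 y = -3740.30
-56.6 x + 25.2 y = -3265.73
Solving the 2×2 system: x ≈ 43.5, y ≈ -31.9 km.

43.5 km east, -31.9 km north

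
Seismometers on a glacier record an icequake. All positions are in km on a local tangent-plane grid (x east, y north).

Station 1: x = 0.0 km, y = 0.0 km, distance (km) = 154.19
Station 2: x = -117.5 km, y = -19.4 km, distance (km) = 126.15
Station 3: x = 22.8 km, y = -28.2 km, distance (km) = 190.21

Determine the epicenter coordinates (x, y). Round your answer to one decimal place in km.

Circle about each station: x² + y² = 154.19²; (x + 117.5)² + (y + 19.4)² = 126.15²; (x − 22.8)² + (y + 28.2)² = 190.21².
Subtracting the Station 1 equation from the Station 2 and Station 3 equations removes the quadratic terms:
-235.0 x − 38.8 y = 22043.34
45.6 x − 56.4 y = -11090.21
Solving the 2×2 system: x ≈ -111.4, y ≈ 106.6 km.

-111.4 km east, 106.6 km north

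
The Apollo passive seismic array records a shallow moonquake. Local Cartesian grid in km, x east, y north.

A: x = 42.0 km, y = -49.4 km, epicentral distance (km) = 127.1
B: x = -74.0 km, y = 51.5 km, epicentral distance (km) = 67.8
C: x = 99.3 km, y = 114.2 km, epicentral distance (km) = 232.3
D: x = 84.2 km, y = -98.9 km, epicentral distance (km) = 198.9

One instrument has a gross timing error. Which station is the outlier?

A

Solve using three stations at a time. Using B, C, D (subtract circle equations pairwise → linear system) gives (x, y) ≈ (-95.1, -12.9).
Distances from that point to each station vs reported:
  A: calculated 141.9 vs reported 127.1 → residual 14.8 km
  B: calculated 67.8 vs reported 67.8 → residual 0.0 km
  C: calculated 232.3 vs reported 232.3 → residual 0.0 km
  D: calculated 198.9 vs reported 198.9 → residual 0.0 km
B, C, D are mutually consistent (residuals ≈ 0); A is off by 14.8 km.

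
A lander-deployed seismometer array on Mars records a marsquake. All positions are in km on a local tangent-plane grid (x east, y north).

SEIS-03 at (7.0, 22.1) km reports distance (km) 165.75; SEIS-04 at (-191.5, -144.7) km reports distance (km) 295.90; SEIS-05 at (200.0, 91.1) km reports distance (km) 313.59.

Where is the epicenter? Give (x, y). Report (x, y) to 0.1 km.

Circle about each station: (x − 7.0)² + (y − 22.1)² = 165.75²; (x + 191.5)² + (y + 144.7)² = 295.90²; (x − 200.0)² + (y − 91.1)² = 313.59².
Subtracting pairs of circle equations eliminates x²+y² and gives linear equations (the radical axes):
-397.0 x − 333.6 y = -3010.82
386.0 x + 138.0 y = -23103.83
Solving the 2×2 system: x ≈ -109.8, y ≈ 139.7 km.

x ≈ -109.8 km, y ≈ 139.7 km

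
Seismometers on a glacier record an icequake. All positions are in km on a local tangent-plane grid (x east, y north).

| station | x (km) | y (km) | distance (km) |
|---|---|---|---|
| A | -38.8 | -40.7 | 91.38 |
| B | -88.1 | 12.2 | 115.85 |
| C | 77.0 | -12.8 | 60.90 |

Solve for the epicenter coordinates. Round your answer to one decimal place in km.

Circle about each station: (x + 38.8)² + (y + 40.7)² = 91.38²; (x + 88.1)² + (y − 12.2)² = 115.85²; (x − 77.0)² + (y + 12.8)² = 60.90².
Subtracting the A equation from the B and C equations removes the quadratic terms:
-98.6 x + 105.8 y = -322.40
231.6 x + 55.8 y = 7572.40
Solving the 2×2 system: x ≈ 27.3, y ≈ 22.4 km.

27.3 km east, 22.4 km north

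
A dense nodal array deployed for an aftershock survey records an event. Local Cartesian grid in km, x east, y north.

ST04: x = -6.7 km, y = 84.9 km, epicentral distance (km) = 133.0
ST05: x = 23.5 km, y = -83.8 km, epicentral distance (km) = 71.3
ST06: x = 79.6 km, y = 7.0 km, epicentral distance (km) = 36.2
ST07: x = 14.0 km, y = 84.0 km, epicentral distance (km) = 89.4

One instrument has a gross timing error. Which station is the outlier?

Solve using three stations at a time. Using ST04, ST05, ST06 (subtract circle equations pairwise → linear system) gives (x, y) ≈ (65.9, -26.5).
Distances from that point to each station vs reported:
  ST04: calculated 133.0 vs reported 133.0 → residual 0.0 km
  ST05: calculated 71.3 vs reported 71.3 → residual 0.0 km
  ST06: calculated 36.2 vs reported 36.2 → residual 0.0 km
  ST07: calculated 122.1 vs reported 89.4 → residual 32.7 km
ST04, ST05, ST06 are mutually consistent (residuals ≈ 0); ST07 is off by 32.7 km.

ST07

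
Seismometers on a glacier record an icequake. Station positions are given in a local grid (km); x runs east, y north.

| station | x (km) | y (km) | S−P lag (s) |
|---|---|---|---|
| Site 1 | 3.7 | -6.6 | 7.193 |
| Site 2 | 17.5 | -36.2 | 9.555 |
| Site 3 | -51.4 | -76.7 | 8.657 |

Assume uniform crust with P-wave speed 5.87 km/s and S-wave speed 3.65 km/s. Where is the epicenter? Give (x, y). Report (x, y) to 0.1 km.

(-64.6, 5.8)

Distance from S−P lag: d = Δt · v_P v_S / (v_P − v_S) = Δt · (5.87·3.65)/(5.87−3.65) ≈ 9.6511·Δt.
So d_Site 1 = 69.42, d_Site 2 = 92.22, d_Site 3 = 83.55 km.
Circle about each station: (x − 3.7)² + (y + 6.6)² = 69.42²; (x − 17.5)² + (y + 36.2)² = 92.22²; (x + 51.4)² + (y + 76.7)² = 83.55².
Subtracting pairs of circle equations eliminates x²+y² and gives linear equations (the radical axes):
27.6 x − 59.2 y = -2125.95
-110.2 x − 140.2 y = 6306.13
Solving the 2×2 system: x ≈ -64.6, y ≈ 5.8 km.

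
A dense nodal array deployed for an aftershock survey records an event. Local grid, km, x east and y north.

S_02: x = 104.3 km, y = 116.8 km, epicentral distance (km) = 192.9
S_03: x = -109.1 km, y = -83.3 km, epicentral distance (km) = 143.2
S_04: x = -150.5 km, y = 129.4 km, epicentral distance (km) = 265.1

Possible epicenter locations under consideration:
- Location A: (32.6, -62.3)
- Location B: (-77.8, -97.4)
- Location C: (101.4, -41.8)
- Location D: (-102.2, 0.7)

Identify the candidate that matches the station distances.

For each candidate, compare |candidate − station| to the reported distance:
Location A: residuals S_02 0.0, S_03 0.0, S_04 0.0 → max 0.0 km
Location B: residuals S_02 88.2, S_03 108.9, S_04 26.9 → max 108.9 km
Location C: residuals S_02 34.3, S_03 71.4, S_04 39.5 → max 71.4 km
Location D: residuals S_02 44.0, S_03 58.9, S_04 127.6 → max 127.6 km
Only Location A has all residuals ≈ 0.

Location A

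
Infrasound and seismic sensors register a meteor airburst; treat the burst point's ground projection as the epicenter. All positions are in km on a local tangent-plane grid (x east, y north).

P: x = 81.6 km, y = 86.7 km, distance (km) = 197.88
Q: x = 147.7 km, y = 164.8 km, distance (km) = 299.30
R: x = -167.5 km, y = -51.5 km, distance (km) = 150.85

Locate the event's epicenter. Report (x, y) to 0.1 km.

-20.0 km east, -83.1 km north

Circle about each station: (x − 81.6)² + (y − 86.7)² = 197.88²; (x − 147.7)² + (y − 164.8)² = 299.30²; (x + 167.5)² + (y + 51.5)² = 150.85².
Subtracting the P equation from the Q and R equations removes the quadratic terms:
132.2 x + 156.2 y = -15625.12
-498.2 x − 276.4 y = 32933.82
Solving the 2×2 system: x ≈ -20.0, y ≈ -83.1 km.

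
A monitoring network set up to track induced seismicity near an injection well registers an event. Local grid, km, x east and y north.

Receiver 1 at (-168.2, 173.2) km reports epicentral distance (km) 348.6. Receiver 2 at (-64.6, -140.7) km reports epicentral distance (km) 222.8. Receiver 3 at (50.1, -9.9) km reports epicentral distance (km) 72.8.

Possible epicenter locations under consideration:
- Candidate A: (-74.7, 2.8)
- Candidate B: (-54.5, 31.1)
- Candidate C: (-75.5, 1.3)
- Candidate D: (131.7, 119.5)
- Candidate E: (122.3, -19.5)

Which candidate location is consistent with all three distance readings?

Candidate E

For each candidate, compare |candidate − station| to the reported distance:
Candidate A: residuals Receiver 1 154.2, Receiver 2 78.9, Receiver 3 52.6 → max 154.2 km
Candidate B: residuals Receiver 1 166.6, Receiver 2 50.7, Receiver 3 39.5 → max 166.6 km
Candidate C: residuals Receiver 1 153.3, Receiver 2 80.4, Receiver 3 53.3 → max 153.3 km
Candidate D: residuals Receiver 1 43.9, Receiver 2 103.1, Receiver 3 80.2 → max 103.1 km
Candidate E: residuals Receiver 1 0.0, Receiver 2 0.0, Receiver 3 0.0 → max 0.0 km
Only Candidate E has all residuals ≈ 0.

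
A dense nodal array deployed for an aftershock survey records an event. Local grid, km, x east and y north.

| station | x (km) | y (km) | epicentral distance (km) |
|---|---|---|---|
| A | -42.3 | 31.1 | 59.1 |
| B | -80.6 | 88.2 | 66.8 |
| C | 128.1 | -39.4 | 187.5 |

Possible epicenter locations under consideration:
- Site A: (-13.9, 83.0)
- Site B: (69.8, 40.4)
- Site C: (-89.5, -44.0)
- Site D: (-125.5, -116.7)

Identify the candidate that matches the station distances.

For each candidate, compare |candidate − station| to the reported distance:
Site A: residuals A 0.1, B 0.1, C 0.0 → max 0.1 km
Site B: residuals A 53.4, B 91.0, C 88.7 → max 91.0 km
Site C: residuals A 29.6, B 65.7, C 30.1 → max 65.7 km
Site D: residuals A 110.5, B 143.0, C 77.6 → max 143.0 km
Only Site A has all residuals ≈ 0.

Site A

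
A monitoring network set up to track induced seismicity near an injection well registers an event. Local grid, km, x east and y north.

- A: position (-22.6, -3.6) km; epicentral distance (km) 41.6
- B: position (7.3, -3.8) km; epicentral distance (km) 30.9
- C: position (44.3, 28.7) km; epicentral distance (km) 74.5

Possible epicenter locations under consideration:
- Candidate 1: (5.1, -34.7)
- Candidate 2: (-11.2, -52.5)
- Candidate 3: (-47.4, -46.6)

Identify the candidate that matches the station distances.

Candidate 1

For each candidate, compare |candidate − station| to the reported distance:
Candidate 1: residuals A 0.0, B 0.1, C 0.0 → max 0.1 km
Candidate 2: residuals A 8.6, B 21.2, C 23.9 → max 23.9 km
Candidate 3: residuals A 8.0, B 38.6, C 44.2 → max 44.2 km
Only Candidate 1 has all residuals ≈ 0.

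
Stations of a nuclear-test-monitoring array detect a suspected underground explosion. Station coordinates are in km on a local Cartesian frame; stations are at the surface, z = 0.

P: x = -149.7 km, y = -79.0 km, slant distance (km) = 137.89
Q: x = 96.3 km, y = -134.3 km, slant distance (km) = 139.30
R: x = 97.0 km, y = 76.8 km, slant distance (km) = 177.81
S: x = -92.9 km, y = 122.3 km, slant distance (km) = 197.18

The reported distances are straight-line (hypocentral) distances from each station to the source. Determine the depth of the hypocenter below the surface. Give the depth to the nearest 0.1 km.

Each station gives a sphere (x−x_i)² + (y−y_i)² + z² = d_i² (stations at z=0).
Subtracting the P sphere from Q and R: z² cancels, leaving linear equations in x and y:
492.0 x − 110.6 y = -1731.75
493.4 x + 311.6 y = -25946.59
Solving: x ≈ -16.401, y ≈ -57.300 km (keep extra digits for the depth step; rounded: -16.4, -57.3).
Then from the P sphere: z² = 137.89² − (x + 149.7)² − (y + 79.0)² with x = -16.401, y = -57.300, so z ≈ 27.823 ≈ 27.8 km.

27.8 km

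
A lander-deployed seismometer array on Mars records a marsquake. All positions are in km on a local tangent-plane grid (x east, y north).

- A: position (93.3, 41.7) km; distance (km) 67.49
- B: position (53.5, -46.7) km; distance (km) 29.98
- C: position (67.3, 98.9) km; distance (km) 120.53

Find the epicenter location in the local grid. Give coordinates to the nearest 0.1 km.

69.9 km east, -21.6 km north

Circle about each station: (x − 93.3)² + (y − 41.7)² = 67.49²; (x − 53.5)² + (y + 46.7)² = 29.98²; (x − 67.3)² + (y − 98.9)² = 120.53².
Subtracting the A equation from the B and C equations removes the quadratic terms:
-79.6 x − 176.8 y = -1744.54
-52.0 x + 114.4 y = -6105.86
Solving the 2×2 system: x ≈ 69.9, y ≈ -21.6 km.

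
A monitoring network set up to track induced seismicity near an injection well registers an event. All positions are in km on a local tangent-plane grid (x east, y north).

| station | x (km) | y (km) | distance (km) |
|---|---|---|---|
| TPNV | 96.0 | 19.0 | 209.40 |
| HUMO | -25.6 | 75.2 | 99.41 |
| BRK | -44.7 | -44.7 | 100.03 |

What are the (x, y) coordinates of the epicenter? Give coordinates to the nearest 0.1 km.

Circle about each station: (x − 96.0)² + (y − 19.0)² = 209.40²; (x + 25.6)² + (y − 75.2)² = 99.41²; (x + 44.7)² + (y + 44.7)² = 100.03².
Subtracting pairs of circle equations eliminates x²+y² and gives linear equations (the radical axes):
-243.2 x + 112.4 y = 30699.41
-281.4 x − 127.4 y = 28261.54
Solving the 2×2 system: x ≈ -113.2, y ≈ 28.2 km.
Check against TPNV (with the unrounded x, y): √((x − 96.0)²+(y − 19.0)²) = 209.40 ≈ 209.40 km. ✓

x ≈ -113.2 km, y ≈ 28.2 km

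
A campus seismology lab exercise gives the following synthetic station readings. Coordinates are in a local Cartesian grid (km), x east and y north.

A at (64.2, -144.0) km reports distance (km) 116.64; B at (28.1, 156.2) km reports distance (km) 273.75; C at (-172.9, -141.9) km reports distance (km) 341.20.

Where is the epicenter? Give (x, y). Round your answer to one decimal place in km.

Circle about each station: (x − 64.2)² + (y + 144.0)² = 116.64²; (x − 28.1)² + (y − 156.2)² = 273.75²; (x + 172.9)² + (y + 141.9)² = 341.20².
Subtracting pairs of circle equations eliminates x²+y² and gives linear equations (the radical axes):
-72.2 x + 600.4 y = -61003.76
-474.2 x + 4.2 y = -77640.17
Solving the 2×2 system: x ≈ 163.0, y ≈ -82.0 km.

(163.0, -82.0)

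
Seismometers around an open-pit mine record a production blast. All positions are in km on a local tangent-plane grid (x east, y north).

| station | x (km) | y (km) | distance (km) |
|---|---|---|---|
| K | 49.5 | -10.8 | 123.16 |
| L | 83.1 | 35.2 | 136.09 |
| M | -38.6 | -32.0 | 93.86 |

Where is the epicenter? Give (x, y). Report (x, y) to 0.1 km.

Circle about each station: (x − 49.5)² + (y + 10.8)² = 123.16²; (x − 83.1)² + (y − 35.2)² = 136.09²; (x + 38.6)² + (y + 32.0)² = 93.86².
Subtracting pairs of circle equations eliminates x²+y² and gives linear equations (the radical axes):
67.2 x + 92.0 y = 2225.66
-176.2 x − 42.4 y = 6305.76
Solving the 2×2 system: x ≈ -50.5, y ≈ 61.1 km.

x ≈ -50.5 km, y ≈ 61.1 km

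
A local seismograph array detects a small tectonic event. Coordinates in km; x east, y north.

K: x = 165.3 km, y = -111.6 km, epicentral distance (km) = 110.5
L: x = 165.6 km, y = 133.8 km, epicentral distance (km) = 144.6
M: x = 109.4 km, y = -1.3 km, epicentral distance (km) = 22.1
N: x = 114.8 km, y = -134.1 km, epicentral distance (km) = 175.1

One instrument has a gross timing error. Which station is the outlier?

N

Solve using three stations at a time. Using K, L, M (subtract circle equations pairwise → linear system) gives (x, y) ≈ (130.9, -6.6).
Distances from that point to each station vs reported:
  K: calculated 110.5 vs reported 110.5 → residual 0.0 km
  L: calculated 144.6 vs reported 144.6 → residual 0.0 km
  M: calculated 22.1 vs reported 22.1 → residual 0.0 km
  N: calculated 128.5 vs reported 175.1 → residual 46.6 km
K, L, M are mutually consistent (residuals ≈ 0); N is off by 46.6 km.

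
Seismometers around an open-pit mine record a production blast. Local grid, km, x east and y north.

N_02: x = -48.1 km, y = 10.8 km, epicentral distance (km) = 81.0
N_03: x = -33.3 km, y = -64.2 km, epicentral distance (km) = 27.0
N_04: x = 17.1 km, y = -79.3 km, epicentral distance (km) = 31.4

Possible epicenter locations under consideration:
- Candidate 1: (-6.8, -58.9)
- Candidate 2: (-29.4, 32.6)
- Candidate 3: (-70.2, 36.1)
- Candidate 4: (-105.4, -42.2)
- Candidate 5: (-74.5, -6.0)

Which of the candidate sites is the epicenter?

Candidate 1

For each candidate, compare |candidate − station| to the reported distance:
Candidate 1: residuals N_02 0.0, N_03 0.0, N_04 0.0 → max 0.0 km
Candidate 2: residuals N_02 52.3, N_03 69.9, N_04 89.8 → max 89.8 km
Candidate 3: residuals N_02 47.4, N_03 79.9, N_04 113.3 → max 113.3 km
Candidate 4: residuals N_02 2.9, N_03 48.4, N_04 96.6 → max 96.6 km
Candidate 5: residuals N_02 49.7, N_03 44.3, N_04 85.9 → max 85.9 km
Only Candidate 1 has all residuals ≈ 0.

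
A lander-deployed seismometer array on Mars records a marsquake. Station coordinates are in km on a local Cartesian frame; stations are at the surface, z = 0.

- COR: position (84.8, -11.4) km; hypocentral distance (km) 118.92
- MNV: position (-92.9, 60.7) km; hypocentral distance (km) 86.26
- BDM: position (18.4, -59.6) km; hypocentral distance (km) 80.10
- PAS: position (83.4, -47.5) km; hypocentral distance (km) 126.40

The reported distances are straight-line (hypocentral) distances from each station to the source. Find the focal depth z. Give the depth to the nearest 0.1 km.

Each station gives a sphere (x−x_i)² + (y−y_i)² + z² = d_i² (stations at z=0).
Subtracting the COR sphere from MNV and BDM: z² cancels, leaving linear equations in x and y:
-355.4 x + 144.2 y = 11695.08
-132.8 x − 96.4 y = 4295.68
Solving: x ≈ -32.706, y ≈ 0.495 km (keep extra digits for the depth step; rounded: -32.7, 0.5).
Then from the COR sphere: z² = 118.92² − (x − 84.8)² − (y + 11.4)² with x = -32.706, y = 0.495, so z ≈ 13.886 ≈ 13.9 km.

13.9 km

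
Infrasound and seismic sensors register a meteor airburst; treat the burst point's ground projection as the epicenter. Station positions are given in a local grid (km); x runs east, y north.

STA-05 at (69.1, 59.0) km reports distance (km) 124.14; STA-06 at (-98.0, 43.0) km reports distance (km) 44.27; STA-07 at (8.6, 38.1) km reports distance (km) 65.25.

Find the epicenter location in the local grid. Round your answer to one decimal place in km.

-54.9 km east, 53.1 km north

Circle about each station: (x − 69.1)² + (y − 59.0)² = 124.14²; (x + 98.0)² + (y − 43.0)² = 44.27²; (x − 8.6)² + (y − 38.1)² = 65.25².
Subtracting pairs of circle equations eliminates x²+y² and gives linear equations (the radical axes):
-334.2 x − 32.0 y = 16648.10
-121.0 x − 41.8 y = 4422.94
Solving the 2×2 system: x ≈ -54.9, y ≈ 53.1 km.
Check against STA-05 (with the unrounded x, y): √((x − 69.1)²+(y − 59.0)²) = 124.14 ≈ 124.14 km. ✓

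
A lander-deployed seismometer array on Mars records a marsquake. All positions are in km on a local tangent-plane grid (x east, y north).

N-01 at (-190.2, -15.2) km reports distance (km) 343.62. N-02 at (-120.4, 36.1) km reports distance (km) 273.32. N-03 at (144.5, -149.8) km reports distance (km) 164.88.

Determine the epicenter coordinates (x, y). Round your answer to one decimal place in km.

152.1 km east, 14.9 km north

Circle about each station: (x + 190.2)² + (y + 15.2)² = 343.62²; (x + 120.4)² + (y − 36.1)² = 273.32²; (x − 144.5)² + (y + 149.8)² = 164.88².
Subtracting pairs of circle equations eliminates x²+y² and gives linear equations (the radical axes):
139.6 x + 102.6 y = 22763.17
669.4 x − 269.2 y = 97802.50
Solving the 2×2 system: x ≈ 152.1, y ≈ 14.9 km.
Check against N-01 (with the unrounded x, y): √((x + 190.2)²+(y + 15.2)²) = 343.62 ≈ 343.62 km. ✓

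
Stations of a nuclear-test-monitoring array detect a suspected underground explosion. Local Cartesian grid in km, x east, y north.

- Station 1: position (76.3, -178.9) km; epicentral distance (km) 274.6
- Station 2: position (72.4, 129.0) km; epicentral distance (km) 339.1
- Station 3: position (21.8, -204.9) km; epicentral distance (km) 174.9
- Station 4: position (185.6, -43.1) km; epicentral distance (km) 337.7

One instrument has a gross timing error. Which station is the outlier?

Solve using three stations at a time. Using Station 2, Station 3, Station 4 (subtract circle equations pairwise → linear system) gives (x, y) ≈ (-139.1, -136.1).
Distances from that point to each station vs reported:
  Station 1: calculated 219.6 vs reported 274.6 → residual 55.0 km
  Station 2: calculated 339.1 vs reported 339.1 → residual 0.0 km
  Station 3: calculated 174.9 vs reported 174.9 → residual 0.0 km
  Station 4: calculated 337.7 vs reported 337.7 → residual 0.0 km
Station 2, Station 3, Station 4 are mutually consistent (residuals ≈ 0); Station 1 is off by 55.0 km.

Station 1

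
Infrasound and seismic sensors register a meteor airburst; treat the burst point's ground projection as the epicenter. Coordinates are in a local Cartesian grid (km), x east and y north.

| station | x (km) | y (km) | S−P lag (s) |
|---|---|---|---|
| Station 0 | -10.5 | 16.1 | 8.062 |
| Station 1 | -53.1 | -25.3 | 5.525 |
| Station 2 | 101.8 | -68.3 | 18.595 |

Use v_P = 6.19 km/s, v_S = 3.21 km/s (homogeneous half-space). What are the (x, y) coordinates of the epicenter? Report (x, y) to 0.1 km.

Distance from S−P lag: d = Δt · v_P v_S / (v_P − v_S) = Δt · (6.19·3.21)/(6.19−3.21) ≈ 6.6678·Δt.
So d_Station 0 = 53.76, d_Station 1 = 36.84, d_Station 2 = 123.99 km.
Circle about each station: (x + 10.5)² + (y − 16.1)² = 53.76²; (x + 53.1)² + (y + 25.3)² = 36.84²; (x − 101.8)² + (y + 68.3)² = 123.99².
Subtracting pairs of circle equations eliminates x²+y² and gives linear equations (the radical axes):
-85.2 x − 82.8 y = 4623.19
224.6 x − 168.8 y = 2175.29
Solving the 2×2 system: x ≈ -18.2, y ≈ -37.1 km.
Check against Station 0 (with the unrounded x, y): √((x + 10.5)²+(y − 16.1)²) = 53.76 ≈ 53.76 km. ✓

-18.2 km east, -37.1 km north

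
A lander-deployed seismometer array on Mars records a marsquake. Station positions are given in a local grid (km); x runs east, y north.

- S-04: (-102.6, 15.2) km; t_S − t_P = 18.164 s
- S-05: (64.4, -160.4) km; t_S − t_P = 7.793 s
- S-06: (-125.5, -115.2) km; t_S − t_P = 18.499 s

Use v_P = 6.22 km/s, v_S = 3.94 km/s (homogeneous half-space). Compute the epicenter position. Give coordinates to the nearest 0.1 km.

x ≈ 69.6 km, y ≈ -76.8 km

Distance from S−P lag: d = Δt · v_P v_S / (v_P − v_S) = Δt · (6.22·3.94)/(6.22−3.94) ≈ 10.7486·Δt.
So d_S-04 = 195.24, d_S-05 = 83.76, d_S-06 = 198.84 km.
Circle about each station: (x + 102.6)² + (y − 15.2)² = 195.24²; (x − 64.4)² + (y + 160.4)² = 83.76²; (x + 125.5)² + (y + 115.2)² = 198.84².
Subtracting pairs of circle equations eliminates x²+y² and gives linear equations (the radical axes):
334.0 x − 351.2 y = 50220.64
-45.8 x − 260.8 y = 16844.80
Solving the 2×2 system: x ≈ 69.6, y ≈ -76.8 km.
Check against S-04 (with the unrounded x, y): √((x + 102.6)²+(y − 15.2)²) = 195.24 ≈ 195.24 km. ✓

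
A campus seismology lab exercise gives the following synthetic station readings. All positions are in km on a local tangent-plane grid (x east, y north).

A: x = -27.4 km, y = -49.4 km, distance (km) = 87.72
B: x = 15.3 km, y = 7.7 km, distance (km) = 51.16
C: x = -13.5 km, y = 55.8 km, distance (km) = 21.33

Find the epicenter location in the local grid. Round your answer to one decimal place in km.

-25.7 km east, 38.3 km north

Circle about each station: (x + 27.4)² + (y + 49.4)² = 87.72²; (x − 15.3)² + (y − 7.7)² = 51.16²; (x + 13.5)² + (y − 55.8)² = 21.33².
Subtracting pairs of circle equations eliminates x²+y² and gives linear equations (the radical axes):
85.4 x + 114.2 y = 2179.71
27.8 x + 210.4 y = 7344.60
Solving the 2×2 system: x ≈ -25.7, y ≈ 38.3 km.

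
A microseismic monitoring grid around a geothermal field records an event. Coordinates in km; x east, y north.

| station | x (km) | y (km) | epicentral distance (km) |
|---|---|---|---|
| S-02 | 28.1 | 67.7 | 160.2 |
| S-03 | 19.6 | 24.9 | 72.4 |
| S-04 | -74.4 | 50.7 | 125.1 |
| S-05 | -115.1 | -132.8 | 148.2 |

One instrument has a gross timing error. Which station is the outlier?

Solve using three stations at a time. Using S-03, S-04, S-05 (subtract circle equations pairwise → linear system) gives (x, y) ≈ (5.0, -46.0).
Distances from that point to each station vs reported:
  S-02: calculated 116.0 vs reported 160.2 → residual 44.2 km
  S-03: calculated 72.4 vs reported 72.4 → residual 0.0 km
  S-04: calculated 125.1 vs reported 125.1 → residual 0.0 km
  S-05: calculated 148.2 vs reported 148.2 → residual 0.0 km
S-03, S-04, S-05 are mutually consistent (residuals ≈ 0); S-02 is off by 44.2 km.

S-02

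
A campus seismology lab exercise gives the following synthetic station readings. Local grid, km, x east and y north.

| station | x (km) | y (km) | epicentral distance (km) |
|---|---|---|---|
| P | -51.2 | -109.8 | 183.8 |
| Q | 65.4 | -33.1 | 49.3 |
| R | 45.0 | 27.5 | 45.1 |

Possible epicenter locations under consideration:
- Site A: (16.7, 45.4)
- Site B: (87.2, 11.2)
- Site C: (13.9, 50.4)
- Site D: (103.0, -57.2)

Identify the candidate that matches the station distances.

For each candidate, compare |candidate − station| to the reported distance:
Site A: residuals P 14.4, Q 43.1, R 11.6 → max 43.1 km
Site B: residuals P 0.0, Q 0.1, R 0.1 → max 0.1 km
Site C: residuals P 10.9, Q 48.8, R 6.5 → max 48.8 km
Site D: residuals P 20.9, Q 4.6, R 57.6 → max 57.6 km
Only Site B has all residuals ≈ 0.

Site B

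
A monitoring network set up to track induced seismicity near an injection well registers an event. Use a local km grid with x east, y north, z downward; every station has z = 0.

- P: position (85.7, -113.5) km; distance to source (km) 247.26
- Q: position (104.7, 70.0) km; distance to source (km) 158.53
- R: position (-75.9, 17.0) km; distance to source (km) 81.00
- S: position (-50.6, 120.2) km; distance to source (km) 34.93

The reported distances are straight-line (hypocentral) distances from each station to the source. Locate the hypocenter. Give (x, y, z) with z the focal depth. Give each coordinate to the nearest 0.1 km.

(-51.1, 91.5, 19.9)

Each station gives a sphere (x−x_i)² + (y−y_i)² + z² = d_i² (stations at z=0).
Subtracting the P sphere from Q and R: z² cancels, leaving linear equations in x and y:
38.0 x + 367.0 y = 31641.10
-323.2 x + 261.0 y = 40399.58
Solving: x ≈ -51.102, y ≈ 91.507 km (keep extra digits for the depth step; rounded: -51.1, 91.5).
Then from the P sphere: z² = 247.26² − (x − 85.7)² − (y + 113.5)² with x = -51.102, y = 91.507, so z ≈ 19.871 ≈ 19.9 km.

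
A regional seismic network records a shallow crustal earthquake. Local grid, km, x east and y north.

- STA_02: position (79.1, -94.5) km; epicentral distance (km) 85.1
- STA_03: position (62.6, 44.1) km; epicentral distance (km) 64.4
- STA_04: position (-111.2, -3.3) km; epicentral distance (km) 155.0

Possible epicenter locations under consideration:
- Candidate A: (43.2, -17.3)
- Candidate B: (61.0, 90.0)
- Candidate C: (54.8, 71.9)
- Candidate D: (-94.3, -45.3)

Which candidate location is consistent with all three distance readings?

For each candidate, compare |candidate − station| to the reported distance:
Candidate A: residuals STA_02 0.0, STA_03 0.0, STA_04 0.0 → max 0.0 km
Candidate B: residuals STA_02 100.3, STA_03 18.5, STA_04 40.9 → max 100.3 km
Candidate C: residuals STA_02 83.1, STA_03 35.5, STA_04 27.2 → max 83.1 km
Candidate D: residuals STA_02 95.1, STA_03 116.2, STA_04 109.7 → max 116.2 km
Only Candidate A has all residuals ≈ 0.

Candidate A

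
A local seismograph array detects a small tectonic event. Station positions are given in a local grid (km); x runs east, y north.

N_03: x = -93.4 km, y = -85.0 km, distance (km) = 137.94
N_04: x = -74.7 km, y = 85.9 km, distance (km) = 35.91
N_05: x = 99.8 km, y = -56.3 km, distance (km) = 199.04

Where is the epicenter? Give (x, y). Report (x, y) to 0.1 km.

-68.1 km east, 50.6 km north

Circle about each station: (x + 93.4)² + (y + 85.0)² = 137.94²; (x + 74.7)² + (y − 85.9)² = 35.91²; (x − 99.8)² + (y + 56.3)² = 199.04².
Subtracting the N_03 equation from the N_04 and N_05 equations removes the quadratic terms:
37.4 x + 341.8 y = 14748.26
386.4 x + 57.4 y = -23408.31
Solving the 2×2 system: x ≈ -68.1, y ≈ 50.6 km.
Check against N_03 (with the unrounded x, y): √((x + 93.4)²+(y + 85.0)²) = 137.94 ≈ 137.94 km. ✓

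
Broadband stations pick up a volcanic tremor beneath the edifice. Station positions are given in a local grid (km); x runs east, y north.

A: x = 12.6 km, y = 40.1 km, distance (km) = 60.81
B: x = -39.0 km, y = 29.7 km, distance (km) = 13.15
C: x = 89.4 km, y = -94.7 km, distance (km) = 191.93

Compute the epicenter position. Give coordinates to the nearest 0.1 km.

Circle about each station: (x − 12.6)² + (y − 40.1)² = 60.81²; (x + 39.0)² + (y − 29.7)² = 13.15²; (x − 89.4)² + (y + 94.7)² = 191.93².
Subtracting the A equation from the B and C equations removes the quadratic terms:
-103.2 x − 20.8 y = 4161.25
153.6 x − 269.6 y = -17945.59
Solving the 2×2 system: x ≈ -48.2, y ≈ 39.1 km.
Check against A (with the unrounded x, y): √((x − 12.6)²+(y − 40.1)²) = 60.81 ≈ 60.81 km. ✓

-48.2 km east, 39.1 km north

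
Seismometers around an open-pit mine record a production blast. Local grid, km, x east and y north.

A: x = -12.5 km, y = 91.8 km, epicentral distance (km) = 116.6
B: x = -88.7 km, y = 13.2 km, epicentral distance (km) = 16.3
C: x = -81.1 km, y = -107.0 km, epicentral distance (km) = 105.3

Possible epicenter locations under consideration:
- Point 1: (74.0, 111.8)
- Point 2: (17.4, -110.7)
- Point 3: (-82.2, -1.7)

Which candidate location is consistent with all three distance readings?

For each candidate, compare |candidate − station| to the reported distance:
Point 1: residuals A 27.8, B 173.9, C 162.9 → max 173.9 km
Point 2: residuals A 88.1, B 146.8, C 6.7 → max 146.8 km
Point 3: residuals A 0.0, B 0.0, C 0.0 → max 0.0 km
Only Point 3 has all residuals ≈ 0.

Point 3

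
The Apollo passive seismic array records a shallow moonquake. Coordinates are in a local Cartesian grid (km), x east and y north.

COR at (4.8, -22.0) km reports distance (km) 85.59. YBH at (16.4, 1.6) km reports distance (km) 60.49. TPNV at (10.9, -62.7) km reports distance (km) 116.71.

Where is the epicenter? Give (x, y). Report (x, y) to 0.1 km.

Circle about each station: (x − 4.8)² + (y + 22.0)² = 85.59²; (x − 16.4)² + (y − 1.6)² = 60.49²; (x − 10.9)² + (y + 62.7)² = 116.71².
Subtracting the COR equation from the YBH and TPNV equations removes the quadratic terms:
23.2 x + 47.2 y = 3431.09
12.2 x − 81.4 y = -2752.52
Solving the 2×2 system: x ≈ 60.6, y ≈ 42.9 km.

(60.6, 42.9)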